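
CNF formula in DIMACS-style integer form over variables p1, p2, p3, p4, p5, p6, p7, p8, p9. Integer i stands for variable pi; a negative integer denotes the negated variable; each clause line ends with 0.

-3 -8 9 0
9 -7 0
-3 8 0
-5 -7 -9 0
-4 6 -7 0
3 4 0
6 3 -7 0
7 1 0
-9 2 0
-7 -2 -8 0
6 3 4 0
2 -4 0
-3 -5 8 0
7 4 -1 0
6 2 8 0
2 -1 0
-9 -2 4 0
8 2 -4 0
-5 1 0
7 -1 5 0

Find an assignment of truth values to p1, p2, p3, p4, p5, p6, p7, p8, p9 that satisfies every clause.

p1 = True, p2 = True, p3 = False, p4 = True, p5 = True, p6 = True, p7 = False, p8 = False, p9 = True

Check each clause:
  1. (~p3 | ~p8 | p9) — ~p8 is true.
  2. (~p7 | p9) — ~p7 is true.
  3. (~p3 | p8) — ~p3 is true.
  4. (~p9 | ~p7 | ~p5) — ~p7 is true.
  5. (p6 | ~p7 | ~p4) — ~p7 is true.
  6. (p4 | p3) — p4 is true.
  7. (p6 | p3 | ~p7) — ~p7 is true.
  8. (p7 | p1) — p1 is true.
  9. (p2 | ~p9) — p2 is true.
  10. (~p8 | ~p2 | ~p7) — ~p8 is true.
  11. (p3 | p4 | p6) — p4 is true.
  12. (~p4 | p2) — p2 is true.
  13. (p8 | ~p3 | ~p5) — ~p3 is true.
  14. (p7 | p4 | ~p1) — p4 is true.
  15. (p2 | p8 | p6) — p2 is true.
  16. (~p1 | p2) — p2 is true.
  17. (p4 | ~p2 | ~p9) — p4 is true.
  18. (~p4 | p2 | p8) — p2 is true.
  19. (p1 | ~p5) — p1 is true.
  20. (p7 | p5 | ~p1) — p5 is true.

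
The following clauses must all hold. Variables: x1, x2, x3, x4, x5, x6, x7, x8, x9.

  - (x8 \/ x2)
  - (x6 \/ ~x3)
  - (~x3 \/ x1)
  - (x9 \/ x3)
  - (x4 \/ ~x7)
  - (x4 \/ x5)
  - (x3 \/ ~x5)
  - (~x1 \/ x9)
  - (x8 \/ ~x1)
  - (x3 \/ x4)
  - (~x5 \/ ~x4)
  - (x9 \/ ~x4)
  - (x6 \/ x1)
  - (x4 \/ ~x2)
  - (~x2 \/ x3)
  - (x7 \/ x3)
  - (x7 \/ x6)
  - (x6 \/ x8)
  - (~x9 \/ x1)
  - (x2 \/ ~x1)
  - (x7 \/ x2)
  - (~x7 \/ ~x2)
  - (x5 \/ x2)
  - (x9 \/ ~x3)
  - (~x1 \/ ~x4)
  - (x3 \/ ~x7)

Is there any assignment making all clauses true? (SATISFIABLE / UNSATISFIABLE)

x3 = True:
  propagation gives x6=True, x1=True, x9=True, x8=True; an empty clause results — contradiction.
x3 = False:
  propagation gives x9=True, x5=False, x4=True, x2=False; an empty clause results — contradiction.
Every branch closes, so no satisfying assignment exists.

UNSATISFIABLE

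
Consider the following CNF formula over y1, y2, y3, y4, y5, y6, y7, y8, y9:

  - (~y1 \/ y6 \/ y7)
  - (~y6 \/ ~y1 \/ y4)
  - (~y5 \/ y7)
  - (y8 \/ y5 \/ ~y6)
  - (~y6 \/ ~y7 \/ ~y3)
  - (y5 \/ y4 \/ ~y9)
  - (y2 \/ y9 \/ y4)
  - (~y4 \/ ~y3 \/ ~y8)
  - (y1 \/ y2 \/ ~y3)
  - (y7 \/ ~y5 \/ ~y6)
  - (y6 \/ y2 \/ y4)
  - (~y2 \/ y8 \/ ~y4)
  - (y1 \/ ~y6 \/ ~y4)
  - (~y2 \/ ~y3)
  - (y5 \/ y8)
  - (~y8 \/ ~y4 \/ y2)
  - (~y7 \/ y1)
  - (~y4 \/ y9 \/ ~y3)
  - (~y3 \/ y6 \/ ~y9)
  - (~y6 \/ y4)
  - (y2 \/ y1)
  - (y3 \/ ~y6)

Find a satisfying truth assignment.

Set y1 = True and propagate.
The remaining clauses are satisfied by y2 = True, y3 = False, y4 = True, y5 = True, y6 = False, y7 = True, y8 = True, y9 = True.

y1=True, y2=True, y3=False, y4=True, y5=True, y6=False, y7=True, y8=True, y9=True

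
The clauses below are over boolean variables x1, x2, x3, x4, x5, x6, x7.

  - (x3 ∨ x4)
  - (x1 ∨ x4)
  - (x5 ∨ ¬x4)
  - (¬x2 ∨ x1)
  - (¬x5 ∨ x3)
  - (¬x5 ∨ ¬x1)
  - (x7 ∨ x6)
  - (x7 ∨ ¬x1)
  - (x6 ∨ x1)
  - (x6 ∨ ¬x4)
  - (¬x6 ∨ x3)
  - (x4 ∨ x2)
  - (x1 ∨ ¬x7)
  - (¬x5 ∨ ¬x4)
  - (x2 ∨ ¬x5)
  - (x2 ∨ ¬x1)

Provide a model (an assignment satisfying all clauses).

x1 = T, x2 = T, x3 = T, x4 = F, x5 = F, x6 = T, x7 = T

x3 occurs only positively in the remaining clauses — set x3 = True.
Branch on x1: take x1 = True.
  then x5 is forced to False.
  then x4 is forced to False.
  then x7 is forced to True.
  then x2 is forced to True.
x6 is now unconstrained; take x6 = True.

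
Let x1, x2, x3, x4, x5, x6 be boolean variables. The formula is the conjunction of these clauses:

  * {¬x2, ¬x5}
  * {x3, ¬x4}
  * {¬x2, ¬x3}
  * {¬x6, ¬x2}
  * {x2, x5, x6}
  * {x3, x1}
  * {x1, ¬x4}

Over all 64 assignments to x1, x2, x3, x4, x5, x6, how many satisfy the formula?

Case analysis on x2 and x3:
  x2=1, x3=1: a clause becomes empty — 0.
  x2=1, x3=0: remaining (x1,x4,x5,x6) ∈ {(1,0,0,0)} — 1.
  x2=0, x3=1: 9 of the 16 assignments to (x1,x4,x5,x6) work.
  x2=0, x3=0: remaining (x1,x4,x5,x6) ∈ {(1,0,0,1); (1,0,1,0); (1,0,1,1)} — 3.
Total: 0 + 1 + 9 + 3 = 13.

13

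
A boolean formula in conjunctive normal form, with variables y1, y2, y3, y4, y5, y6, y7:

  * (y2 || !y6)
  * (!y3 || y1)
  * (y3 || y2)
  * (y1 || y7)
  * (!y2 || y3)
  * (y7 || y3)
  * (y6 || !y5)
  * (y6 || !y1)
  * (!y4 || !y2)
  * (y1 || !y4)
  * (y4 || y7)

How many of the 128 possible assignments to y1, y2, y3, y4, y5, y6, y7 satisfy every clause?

Satisfying assignments:
  y1=1 y2=1 y3=1 y4=0 y5=0 y6=1 y7=1
  y1=1 y2=1 y3=1 y4=0 y5=1 y6=1 y7=1
That's 2 in total.

2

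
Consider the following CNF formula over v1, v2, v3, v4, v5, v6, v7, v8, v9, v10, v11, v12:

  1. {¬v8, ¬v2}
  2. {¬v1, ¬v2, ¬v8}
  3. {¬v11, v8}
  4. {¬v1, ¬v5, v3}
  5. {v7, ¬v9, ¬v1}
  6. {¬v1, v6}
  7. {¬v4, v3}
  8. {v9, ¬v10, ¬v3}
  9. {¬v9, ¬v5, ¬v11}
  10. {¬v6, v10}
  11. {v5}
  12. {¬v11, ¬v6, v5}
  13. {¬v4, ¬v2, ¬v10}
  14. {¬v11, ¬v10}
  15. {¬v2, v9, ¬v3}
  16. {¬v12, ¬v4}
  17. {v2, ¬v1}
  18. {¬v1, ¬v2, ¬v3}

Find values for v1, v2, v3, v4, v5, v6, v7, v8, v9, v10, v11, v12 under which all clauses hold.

The clause (v5) is unit: v5 must be True.
Pure literal: v1 appears only negated; assign v1 = False.
v4 occurs only negated in the remaining clauses — set v4 = False.
Branch on v2: take v2 = True.
  then v8 is forced to False.
  then v11 is forced to False.
Branch on v3: take v3 = False.
Try v6 = False.
v7, v9, v10, v12 are now unconstrained; take v7 = False, v9 = True, v10 = False, v12 = True.

v1 = 0, v2 = 1, v3 = 0, v4 = 0, v5 = 1, v6 = 0, v7 = 0, v8 = 0, v9 = 1, v10 = 0, v11 = 0, v12 = 1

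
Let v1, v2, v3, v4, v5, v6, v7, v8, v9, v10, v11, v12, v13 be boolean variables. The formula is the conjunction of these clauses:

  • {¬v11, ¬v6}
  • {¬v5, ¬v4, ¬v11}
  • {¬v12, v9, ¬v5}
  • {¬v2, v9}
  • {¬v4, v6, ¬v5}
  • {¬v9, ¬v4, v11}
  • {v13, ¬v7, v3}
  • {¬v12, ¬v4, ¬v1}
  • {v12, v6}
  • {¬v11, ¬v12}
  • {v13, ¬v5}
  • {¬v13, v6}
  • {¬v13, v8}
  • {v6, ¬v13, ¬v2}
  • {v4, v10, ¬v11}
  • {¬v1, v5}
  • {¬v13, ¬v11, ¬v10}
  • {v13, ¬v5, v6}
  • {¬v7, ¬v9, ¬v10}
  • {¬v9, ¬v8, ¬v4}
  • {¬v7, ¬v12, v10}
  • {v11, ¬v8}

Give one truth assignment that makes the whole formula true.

v1 = F, v2 = F, v3 = T, v4 = T, v5 = F, v6 = F, v7 = F, v8 = F, v9 = F, v10 = T, v11 = F, v12 = T, v13 = F

Pure literal: v1 appears only negated; assign v1 = False.
v2 occurs only negated in the remaining clauses — set v2 = False.
Set v3 = True and propagate.
For the remaining variables, v4 = True, v5 = False, v6 = False, v7 = False, v8 = False, v9 = False, v10 = True, v11 = False, v12 = True, v13 = False works.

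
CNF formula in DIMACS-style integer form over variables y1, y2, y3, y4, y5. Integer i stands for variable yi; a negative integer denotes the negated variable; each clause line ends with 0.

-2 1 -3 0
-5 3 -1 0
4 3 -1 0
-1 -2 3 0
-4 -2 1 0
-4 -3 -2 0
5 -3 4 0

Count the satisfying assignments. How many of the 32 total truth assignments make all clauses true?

Case analysis on y3 and y1:
  y3=1, y1=1: remaining (y2,y4,y5) ∈ {(0,0,1); (0,1,0); (0,1,1); (1,0,1)} — 4.
  y3=1, y1=0: remaining (y2,y4,y5) ∈ {(0,0,1); (0,1,0); (0,1,1)} — 3.
  y3=0, y1=1: remaining (y2,y4,y5) ∈ {(0,1,0)} — 1.
  y3=0, y1=0: y5 free; 3 ways for (y2,y4) × 2^1 = 6.
Total: 4 + 3 + 1 + 6 = 14.

14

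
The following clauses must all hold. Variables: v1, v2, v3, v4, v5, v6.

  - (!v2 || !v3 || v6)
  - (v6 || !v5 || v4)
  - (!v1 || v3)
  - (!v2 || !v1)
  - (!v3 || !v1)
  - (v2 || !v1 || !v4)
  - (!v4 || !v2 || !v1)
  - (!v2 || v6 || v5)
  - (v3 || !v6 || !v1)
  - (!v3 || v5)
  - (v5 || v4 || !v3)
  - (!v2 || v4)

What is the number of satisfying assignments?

14

Case analysis on v1 and v2:
  v1=T, v2=T: a clause becomes empty — 0.
  v1=T, v2=F: a clause becomes empty — 0.
  v1=F, v2=T: remaining (v3,v4,v5,v6) ∈ {(F,T,F,T); (F,T,T,F); (F,T,T,T); (T,T,T,T)} — 4.
  v1=F, v2=F: 10 of the 16 assignments to (v3,v4,v5,v6) work.
Total: 0 + 0 + 4 + 10 = 14.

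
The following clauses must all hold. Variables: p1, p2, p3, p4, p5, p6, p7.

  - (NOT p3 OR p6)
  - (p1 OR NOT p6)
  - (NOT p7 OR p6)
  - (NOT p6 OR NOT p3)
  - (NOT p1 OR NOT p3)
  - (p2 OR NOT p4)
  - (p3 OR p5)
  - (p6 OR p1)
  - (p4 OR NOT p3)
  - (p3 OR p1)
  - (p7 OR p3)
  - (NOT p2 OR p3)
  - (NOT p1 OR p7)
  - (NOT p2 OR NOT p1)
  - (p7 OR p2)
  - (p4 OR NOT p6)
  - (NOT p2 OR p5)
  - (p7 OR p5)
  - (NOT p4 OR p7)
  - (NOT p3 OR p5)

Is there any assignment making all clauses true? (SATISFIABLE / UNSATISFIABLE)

p3 = True:
  propagation gives p6=True; an empty clause results — contradiction.
p3 = False:
  propagation gives p5=True, p1=True, p7=True, p6=True; an empty clause results — contradiction.
Every branch closes, so no satisfying assignment exists.

UNSATISFIABLE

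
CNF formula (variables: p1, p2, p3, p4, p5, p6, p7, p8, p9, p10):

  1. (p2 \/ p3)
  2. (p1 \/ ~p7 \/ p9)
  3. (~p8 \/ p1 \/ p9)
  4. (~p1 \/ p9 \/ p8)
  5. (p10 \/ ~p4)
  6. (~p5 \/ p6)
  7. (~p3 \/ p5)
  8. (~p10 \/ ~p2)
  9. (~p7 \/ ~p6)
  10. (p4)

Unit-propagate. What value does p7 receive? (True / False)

(p4) stands alone — p4 = True.
From (p10 \/ ~p4) and p4 = True: p10 = True.
From (~p2 \/ ~p10) and p10 = True: p2 = False.
(p3 \/ p2) with p2 = False leaves only p3, so p3 = True.
From (p5 \/ ~p3) and p3 = True: p5 = True.
In (p6 \/ ~p5), ~p5 is now false; p6 must hold, so p6 = True.
(~p7 \/ ~p6): since p6 = True, the clause reduces to (~p7). p7 = False.

False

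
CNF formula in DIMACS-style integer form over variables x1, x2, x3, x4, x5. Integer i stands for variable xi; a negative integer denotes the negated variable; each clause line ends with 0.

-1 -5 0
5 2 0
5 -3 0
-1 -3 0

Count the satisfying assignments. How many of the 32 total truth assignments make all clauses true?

Case analysis on x5 and x1:
  x5=1, x1=1: a clause becomes empty — 0.
  x5=1, x1=0: x2, x3, x4 free → 2^3 = 8.
  x5=0, x1=1: remaining (x2,x3,x4) ∈ {(1,0,0); (1,0,1)} — 2.
  x5=0, x1=0: remaining (x2,x3,x4) ∈ {(1,0,0); (1,0,1)} — 2.
Total: 0 + 8 + 2 + 2 = 12.

12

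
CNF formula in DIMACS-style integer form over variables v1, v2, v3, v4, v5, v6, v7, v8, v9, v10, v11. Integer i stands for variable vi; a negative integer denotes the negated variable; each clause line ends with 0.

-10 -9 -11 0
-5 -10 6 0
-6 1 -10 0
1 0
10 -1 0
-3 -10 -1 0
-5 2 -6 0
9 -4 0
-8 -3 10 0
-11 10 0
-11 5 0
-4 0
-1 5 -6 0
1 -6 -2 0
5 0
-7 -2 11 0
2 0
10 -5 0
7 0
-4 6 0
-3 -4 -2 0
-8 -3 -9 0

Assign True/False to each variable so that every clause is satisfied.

(v1) is a unit clause, so v1 = True.
The clause (v10) is unit: v10 must be True.
(¬v3) is a unit clause, so v3 = False.
The clause (¬v4) is unit: v4 must be False.
(v5) is a unit clause, so v5 = True.
(v6) is a unit clause, so v6 = True.
The clause (v2) is unit: v2 must be True.
(v7) is a unit clause, so v7 = True.
(v11) is a unit clause, so v11 = True.
The clause (¬v9) is unit: v9 must be False.
v8 is now unconstrained; take v8 = True.
Every clause has at least one true literal under this assignment.
Check each clause:
  1. (¬v10 ∨ ¬v9 ∨ ¬v11) — ¬v9 is true.
  2. (v6 ∨ ¬v10 ∨ ¬v5) — v6 is true.
  3. (¬v6 ∨ ¬v10 ∨ v1) — v1 is true.
  4. (v1) — v1 is true.
  5. (¬v1 ∨ v10) — v10 is true.
  6. (¬v10 ∨ ¬v3 ∨ ¬v1) — ¬v3 is true.
  7. (¬v5 ∨ ¬v6 ∨ v2) — v2 is true.
  8. (¬v4 ∨ v9) — ¬v4 is true.
  9. (v10 ∨ ¬v3 ∨ ¬v8) — v10 is true.
  10. (¬v11 ∨ v10) — v10 is true.
  11. (v5 ∨ ¬v11) — v5 is true.
  12. (¬v4) — ¬v4 is true.
  13. (v5 ∨ ¬v6 ∨ ¬v1) — v5 is true.
  14. (v1 ∨ ¬v6 ∨ ¬v2) — v1 is true.
  15. (v5) — v5 is true.
  16. (v11 ∨ ¬v7 ∨ ¬v2) — v11 is true.
  17. (v2) — v2 is true.
  18. (¬v5 ∨ v10) — v10 is true.
  19. (v7) — v7 is true.
  20. (¬v4 ∨ v6) — ¬v4 is true.
  21. (¬v3 ∨ ¬v4 ∨ ¬v2) — ¬v4 is true.
  22. (¬v3 ∨ ¬v9 ∨ ¬v8) — ¬v3 is true.

v1=True, v2=True, v3=False, v4=False, v5=True, v6=True, v7=True, v8=True, v9=False, v10=True, v11=True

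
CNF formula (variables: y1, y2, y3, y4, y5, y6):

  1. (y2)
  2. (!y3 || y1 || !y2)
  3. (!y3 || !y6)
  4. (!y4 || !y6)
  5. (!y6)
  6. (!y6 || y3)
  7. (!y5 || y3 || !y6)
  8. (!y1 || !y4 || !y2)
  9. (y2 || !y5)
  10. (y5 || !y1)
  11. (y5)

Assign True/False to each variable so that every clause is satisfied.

y1=T, y2=T, y3=T, y4=F, y5=T, y6=F

Check each clause:
  1. (y2) — y2 is true.
  2. (!y2 || y1 || !y3) — y1 is true.
  3. (!y6 || !y3) — !y6 is true.
  4. (!y4 || !y6) — !y6 is true.
  5. (!y6) — !y6 is true.
  6. (!y6 || y3) — !y6 is true.
  7. (!y6 || !y5 || y3) — !y6 is true.
  8. (!y1 || !y4 || !y2) — !y4 is true.
  9. (!y5 || y2) — y2 is true.
  10. (y5 || !y1) — y5 is true.
  11. (y5) — y5 is true.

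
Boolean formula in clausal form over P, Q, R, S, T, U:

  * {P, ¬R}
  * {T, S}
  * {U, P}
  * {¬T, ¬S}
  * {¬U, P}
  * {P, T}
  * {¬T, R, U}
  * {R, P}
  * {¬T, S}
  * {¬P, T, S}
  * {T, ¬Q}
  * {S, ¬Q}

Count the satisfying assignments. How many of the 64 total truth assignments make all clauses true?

4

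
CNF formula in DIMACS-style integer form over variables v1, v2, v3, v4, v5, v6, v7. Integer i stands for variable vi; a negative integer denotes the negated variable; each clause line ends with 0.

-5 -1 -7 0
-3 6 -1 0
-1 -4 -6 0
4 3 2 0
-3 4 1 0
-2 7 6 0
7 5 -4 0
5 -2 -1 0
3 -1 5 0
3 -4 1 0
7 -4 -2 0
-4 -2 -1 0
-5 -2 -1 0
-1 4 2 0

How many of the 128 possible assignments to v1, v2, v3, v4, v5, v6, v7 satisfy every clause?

17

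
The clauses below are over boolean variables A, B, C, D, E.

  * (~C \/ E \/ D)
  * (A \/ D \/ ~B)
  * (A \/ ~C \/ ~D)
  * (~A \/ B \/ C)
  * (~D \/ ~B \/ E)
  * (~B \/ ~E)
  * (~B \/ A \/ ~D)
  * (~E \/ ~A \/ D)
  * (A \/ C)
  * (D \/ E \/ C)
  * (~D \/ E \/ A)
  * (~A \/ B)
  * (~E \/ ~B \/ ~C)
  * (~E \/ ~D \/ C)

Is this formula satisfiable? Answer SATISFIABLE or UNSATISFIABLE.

Set A = False and propagate.
  then C is forced to True.
  then D is forced to False.
  then E is forced to True.
  then B is forced to False.
So A=False, B=False, C=True, D=False, E=True is a satisfying assignment.

SATISFIABLE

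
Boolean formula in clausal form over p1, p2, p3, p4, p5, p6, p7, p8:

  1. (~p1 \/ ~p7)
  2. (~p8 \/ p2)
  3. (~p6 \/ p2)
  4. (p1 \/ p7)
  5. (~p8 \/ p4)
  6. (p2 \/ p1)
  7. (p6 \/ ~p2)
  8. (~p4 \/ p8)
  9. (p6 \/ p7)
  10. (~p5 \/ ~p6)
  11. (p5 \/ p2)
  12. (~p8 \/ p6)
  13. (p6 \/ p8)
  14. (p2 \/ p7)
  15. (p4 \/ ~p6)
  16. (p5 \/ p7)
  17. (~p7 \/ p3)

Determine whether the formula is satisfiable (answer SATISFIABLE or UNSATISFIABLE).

p3 occurs only positively in the remaining clauses — set p3 = True.
Try p1 = False.
  then p7 is forced to True.
  then p2 is forced to True.
  then p6 is forced to True.
  then p5 is forced to False.
  then p4 is forced to True.
  then p8 is forced to True.
So p1=0, p2=1, p3=1, p4=1, p5=0, p6=1, p7=1, p8=1 is a satisfying assignment.

SATISFIABLE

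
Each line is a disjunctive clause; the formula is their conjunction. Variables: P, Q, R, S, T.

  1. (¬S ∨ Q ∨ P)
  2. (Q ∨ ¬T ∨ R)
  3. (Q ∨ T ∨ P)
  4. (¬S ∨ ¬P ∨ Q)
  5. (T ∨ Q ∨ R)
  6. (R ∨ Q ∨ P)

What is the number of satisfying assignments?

19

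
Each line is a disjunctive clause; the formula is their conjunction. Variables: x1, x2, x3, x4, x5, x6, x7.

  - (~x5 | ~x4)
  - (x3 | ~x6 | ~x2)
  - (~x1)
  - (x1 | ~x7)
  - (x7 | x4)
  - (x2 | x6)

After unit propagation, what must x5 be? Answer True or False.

False

Unit clause (~x1) sets x1 = False.
From (x1 | ~x7) and x1 = False: x7 = False.
In (x7 | x4), x7 is now false; x4 must hold, so x4 = True.
In (~x4 | ~x5), ~x4 is now false; ~x5 must hold, so x5 = False.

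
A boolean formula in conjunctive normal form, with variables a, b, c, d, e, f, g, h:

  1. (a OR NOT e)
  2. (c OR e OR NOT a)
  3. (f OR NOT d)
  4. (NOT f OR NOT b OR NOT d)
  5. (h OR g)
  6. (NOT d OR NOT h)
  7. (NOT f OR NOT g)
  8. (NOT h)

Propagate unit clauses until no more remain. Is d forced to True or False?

False

(NOT h) stands alone — h = False.
(h OR g): since h = False, the clause reduces to (g). g = True.
From (NOT g OR NOT f) and g = True: f = False.
In (f OR NOT d), f is now false; NOT d must hold, so d = False.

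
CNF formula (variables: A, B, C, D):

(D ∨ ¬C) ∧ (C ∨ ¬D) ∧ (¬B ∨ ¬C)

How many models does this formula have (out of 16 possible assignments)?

The models are:
  A=F B=F C=F D=F
  A=F B=F C=T D=T
  A=F B=T C=F D=F
  A=T B=F C=F D=F
  A=T B=F C=T D=T
  A=T B=T C=F D=F
Count: 6.

6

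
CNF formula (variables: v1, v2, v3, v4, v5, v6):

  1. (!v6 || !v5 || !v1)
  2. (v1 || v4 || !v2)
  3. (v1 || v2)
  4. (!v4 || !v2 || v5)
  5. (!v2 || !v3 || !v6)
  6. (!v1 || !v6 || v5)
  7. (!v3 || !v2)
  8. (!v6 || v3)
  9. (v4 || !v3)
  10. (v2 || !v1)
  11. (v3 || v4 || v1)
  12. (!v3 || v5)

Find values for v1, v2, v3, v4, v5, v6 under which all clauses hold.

v1 = True  v2 = True  v3 = False  v4 = False  v5 = True  v6 = False

Check each clause:
  1. (!v6 || !v5 || !v1) — !v6 is true.
  2. (v4 || !v2 || v1) — v1 is true.
  3. (v1 || v2) — v1 is true.
  4. (!v2 || v5 || !v4) — !v4 is true.
  5. (!v2 || !v3 || !v6) — !v6 is true.
  6. (v5 || !v6 || !v1) — !v6 is true.
  7. (!v3 || !v2) — !v3 is true.
  8. (v3 || !v6) — !v6 is true.
  9. (!v3 || v4) — !v3 is true.
  10. (!v1 || v2) — v2 is true.
  11. (v3 || v4 || v1) — v1 is true.
  12. (v5 || !v3) — v5 is true.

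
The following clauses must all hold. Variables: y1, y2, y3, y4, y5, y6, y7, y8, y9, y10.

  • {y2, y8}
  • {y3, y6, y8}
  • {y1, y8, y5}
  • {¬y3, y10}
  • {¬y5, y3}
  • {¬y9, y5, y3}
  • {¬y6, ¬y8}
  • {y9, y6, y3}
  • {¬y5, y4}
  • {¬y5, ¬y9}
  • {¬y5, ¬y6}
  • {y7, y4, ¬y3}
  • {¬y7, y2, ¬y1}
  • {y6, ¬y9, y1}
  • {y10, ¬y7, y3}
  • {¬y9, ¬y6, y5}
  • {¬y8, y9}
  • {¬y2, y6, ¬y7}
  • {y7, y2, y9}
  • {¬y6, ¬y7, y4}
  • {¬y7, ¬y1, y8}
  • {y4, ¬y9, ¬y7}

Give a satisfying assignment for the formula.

y1=True, y2=True, y3=False, y4=True, y5=False, y6=True, y7=False, y8=False, y9=False, y10=True

Pure literal: y4 appears only positively; assign y4 = True.
y10 occurs only positively in the remaining clauses — set y10 = True.
Set y1 = True and propagate.
Branch on y2: take y2 = True.
For the remaining variables, y3 = False, y5 = False, y6 = True, y7 = False, y8 = False, y9 = False works.
Every clause has at least one true literal under this assignment.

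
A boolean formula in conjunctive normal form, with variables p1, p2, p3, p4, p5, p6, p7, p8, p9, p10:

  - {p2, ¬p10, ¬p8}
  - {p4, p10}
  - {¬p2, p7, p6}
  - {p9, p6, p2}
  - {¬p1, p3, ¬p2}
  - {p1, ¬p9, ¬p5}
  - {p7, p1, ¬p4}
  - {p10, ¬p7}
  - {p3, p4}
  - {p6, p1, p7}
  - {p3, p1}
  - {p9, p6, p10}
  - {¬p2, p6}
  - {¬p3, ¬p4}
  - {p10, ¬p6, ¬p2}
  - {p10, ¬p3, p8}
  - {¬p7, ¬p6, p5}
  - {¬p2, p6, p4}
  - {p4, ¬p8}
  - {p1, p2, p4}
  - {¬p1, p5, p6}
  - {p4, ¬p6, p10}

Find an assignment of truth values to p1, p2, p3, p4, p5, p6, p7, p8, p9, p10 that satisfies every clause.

Set p1 = True and propagate.
For the remaining variables, p2 = True, p3 = True, p4 = False, p5 = True, p6 = True, p7 = False, p8 = False, p9 = True, p10 = True works.

p1 = T, p2 = T, p3 = T, p4 = F, p5 = T, p6 = T, p7 = F, p8 = F, p9 = T, p10 = T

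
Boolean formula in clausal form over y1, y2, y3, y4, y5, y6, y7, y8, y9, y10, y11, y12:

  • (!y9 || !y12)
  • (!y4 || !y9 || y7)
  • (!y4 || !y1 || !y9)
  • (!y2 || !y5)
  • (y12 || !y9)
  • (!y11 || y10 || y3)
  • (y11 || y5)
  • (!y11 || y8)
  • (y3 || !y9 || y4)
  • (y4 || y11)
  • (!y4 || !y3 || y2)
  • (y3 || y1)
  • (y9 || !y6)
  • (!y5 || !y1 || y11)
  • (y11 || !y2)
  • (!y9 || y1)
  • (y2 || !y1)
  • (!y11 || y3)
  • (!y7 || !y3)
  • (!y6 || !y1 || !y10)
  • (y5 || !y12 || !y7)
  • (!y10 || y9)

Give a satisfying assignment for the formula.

y1=False, y2=False, y3=True, y4=False, y5=True, y6=False, y7=False, y8=True, y9=False, y10=False, y11=True, y12=False

Check each clause:
  1. (!y12 || !y9) — !y12 is true.
  2. (y7 || !y4 || !y9) — !y9 is true.
  3. (!y4 || !y1 || !y9) — !y4 is true.
  4. (!y2 || !y5) — !y2 is true.
  5. (y12 || !y9) — !y9 is true.
  6. (y10 || !y11 || y3) — y3 is true.
  7. (y5 || y11) — y11 is true.
  8. (!y11 || y8) — y8 is true.
  9. (!y9 || y4 || y3) — y3 is true.
  10. (y11 || y4) — y11 is true.
  11. (!y4 || !y3 || y2) — !y4 is true.
  12. (y3 || y1) — y3 is true.
  13. (y9 || !y6) — !y6 is true.
  14. (!y1 || y11 || !y5) — y11 is true.
  15. (y11 || !y2) — y11 is true.
  16. (y1 || !y9) — !y9 is true.
  17. (y2 || !y1) — !y1 is true.
  18. (!y11 || y3) — y3 is true.
  19. (!y3 || !y7) — !y7 is true.
  20. (!y10 || !y6 || !y1) — !y6 is true.
  21. (!y7 || y5 || !y12) — !y7 is true.
  22. (y9 || !y10) — !y10 is true.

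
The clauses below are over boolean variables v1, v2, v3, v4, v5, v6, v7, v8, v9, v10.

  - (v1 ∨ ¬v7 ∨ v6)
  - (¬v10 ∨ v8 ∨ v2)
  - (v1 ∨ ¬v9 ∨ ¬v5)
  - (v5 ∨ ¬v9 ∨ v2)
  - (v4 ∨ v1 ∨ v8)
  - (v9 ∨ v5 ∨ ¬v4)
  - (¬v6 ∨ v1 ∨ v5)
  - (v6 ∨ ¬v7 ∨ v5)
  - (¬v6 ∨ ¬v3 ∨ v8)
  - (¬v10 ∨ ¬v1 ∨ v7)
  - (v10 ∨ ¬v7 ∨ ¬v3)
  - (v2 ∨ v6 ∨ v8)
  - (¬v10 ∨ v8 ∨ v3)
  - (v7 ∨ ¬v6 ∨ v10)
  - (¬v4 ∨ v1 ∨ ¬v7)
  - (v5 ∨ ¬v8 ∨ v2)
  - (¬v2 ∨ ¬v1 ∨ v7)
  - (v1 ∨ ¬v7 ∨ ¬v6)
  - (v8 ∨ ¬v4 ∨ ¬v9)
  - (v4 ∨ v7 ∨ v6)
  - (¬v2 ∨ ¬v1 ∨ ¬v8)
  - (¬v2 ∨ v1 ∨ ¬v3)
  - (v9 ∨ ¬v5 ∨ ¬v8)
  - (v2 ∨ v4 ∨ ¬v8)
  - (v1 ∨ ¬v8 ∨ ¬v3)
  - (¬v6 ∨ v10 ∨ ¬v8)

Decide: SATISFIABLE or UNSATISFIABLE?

Branch on v1: take v1 = True.
Set v2 = True and propagate.
  then v7 is forced to True.
  then v8 is forced to False.
Set v3 = False and propagate.
  then v10 is forced to False.
For the remaining variables, v4 = True, v5 = True, v6 = True, v9 = False works.
So v1=T, v2=T, v3=F, v4=T, v5=T, v6=T, v7=T, v8=F, v9=F, v10=F is a satisfying assignment.

SATISFIABLE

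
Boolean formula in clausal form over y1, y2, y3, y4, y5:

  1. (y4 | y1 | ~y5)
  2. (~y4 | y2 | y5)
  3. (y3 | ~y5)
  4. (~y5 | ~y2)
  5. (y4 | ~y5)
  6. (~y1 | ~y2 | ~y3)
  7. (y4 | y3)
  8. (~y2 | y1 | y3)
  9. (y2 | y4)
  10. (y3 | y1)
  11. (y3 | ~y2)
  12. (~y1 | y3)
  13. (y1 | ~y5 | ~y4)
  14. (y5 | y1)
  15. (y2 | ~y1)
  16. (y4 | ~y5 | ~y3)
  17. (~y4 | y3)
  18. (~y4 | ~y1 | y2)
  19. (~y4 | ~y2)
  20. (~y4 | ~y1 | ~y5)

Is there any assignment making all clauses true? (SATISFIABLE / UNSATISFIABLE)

y4 = True:
  propagation gives y3=True, y2=False, y5=True, y1=True; an empty clause results — contradiction.
y4 = False:
  propagation gives y5=False, y3=True, y2=True, y1=False; an empty clause results — contradiction.
Every branch closes, so no satisfying assignment exists.

UNSATISFIABLE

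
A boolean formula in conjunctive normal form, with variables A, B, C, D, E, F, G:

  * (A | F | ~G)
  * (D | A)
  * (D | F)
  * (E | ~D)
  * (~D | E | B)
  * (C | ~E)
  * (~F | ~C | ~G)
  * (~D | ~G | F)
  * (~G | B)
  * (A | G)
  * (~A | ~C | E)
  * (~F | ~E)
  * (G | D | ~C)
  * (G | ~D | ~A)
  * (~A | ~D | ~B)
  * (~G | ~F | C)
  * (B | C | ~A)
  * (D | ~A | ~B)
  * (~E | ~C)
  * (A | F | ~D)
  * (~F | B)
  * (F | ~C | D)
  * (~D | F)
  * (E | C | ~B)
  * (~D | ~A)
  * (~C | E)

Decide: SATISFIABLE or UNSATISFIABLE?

D = True:
  propagation gives E=True, C=True; an empty clause results — contradiction.
D = False:
  propagation gives A=True, F=True, E=False, C=False; an empty clause results — contradiction.
Every branch closes, so no satisfying assignment exists.

UNSATISFIABLE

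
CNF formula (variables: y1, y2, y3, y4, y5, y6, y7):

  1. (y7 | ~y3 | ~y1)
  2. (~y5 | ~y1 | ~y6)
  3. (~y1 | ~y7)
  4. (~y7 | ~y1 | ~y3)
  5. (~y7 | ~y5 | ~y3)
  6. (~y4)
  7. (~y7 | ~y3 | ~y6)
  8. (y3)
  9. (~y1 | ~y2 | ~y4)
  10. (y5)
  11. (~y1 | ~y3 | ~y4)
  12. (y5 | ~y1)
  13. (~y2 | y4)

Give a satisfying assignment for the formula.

y1=False, y2=False, y3=True, y4=False, y5=True, y6=True, y7=False

Unit propagation: (~y4) forces y4 = False.
Unit propagation: (y3) forces y3 = True.
Unit propagation: (y5) forces y5 = True.
Unit propagation: (~y7) forces y7 = False.
Unit propagation: (~y1) forces y1 = False.
(~y2) is a unit clause, so y2 = False.
y6 is now unconstrained; take y6 = True.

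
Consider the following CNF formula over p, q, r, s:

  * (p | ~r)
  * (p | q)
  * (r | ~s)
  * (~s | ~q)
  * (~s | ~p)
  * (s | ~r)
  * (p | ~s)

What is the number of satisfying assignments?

3

Satisfying assignments:
  p=F q=T r=F s=F
  p=T q=F r=F s=F
  p=T q=T r=F s=F
That's 3 in total.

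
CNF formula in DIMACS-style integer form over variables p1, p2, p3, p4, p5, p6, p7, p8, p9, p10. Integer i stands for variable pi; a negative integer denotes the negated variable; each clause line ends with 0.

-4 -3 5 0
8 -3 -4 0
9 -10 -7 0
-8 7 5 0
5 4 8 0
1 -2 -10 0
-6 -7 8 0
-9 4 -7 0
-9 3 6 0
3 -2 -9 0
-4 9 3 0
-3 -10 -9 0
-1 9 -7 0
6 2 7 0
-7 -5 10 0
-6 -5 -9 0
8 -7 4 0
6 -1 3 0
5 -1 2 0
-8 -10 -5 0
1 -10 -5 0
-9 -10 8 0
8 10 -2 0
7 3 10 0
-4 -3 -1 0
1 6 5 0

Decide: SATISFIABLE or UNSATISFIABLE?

SATISFIABLE

Set p1 = False and propagate.
Try p2 = False.
Try p3 = True.
The remaining clauses are satisfied by p4 = False, p5 = True, p6 = True, p7 = False, p8 = True, p9 = False, p10 = False.
Every clause has at least one true literal under this assignment.
So p1=False, p2=False, p3=True, p4=False, p5=True, p6=True, p7=False, p8=True, p9=False, p10=False is a satisfying assignment.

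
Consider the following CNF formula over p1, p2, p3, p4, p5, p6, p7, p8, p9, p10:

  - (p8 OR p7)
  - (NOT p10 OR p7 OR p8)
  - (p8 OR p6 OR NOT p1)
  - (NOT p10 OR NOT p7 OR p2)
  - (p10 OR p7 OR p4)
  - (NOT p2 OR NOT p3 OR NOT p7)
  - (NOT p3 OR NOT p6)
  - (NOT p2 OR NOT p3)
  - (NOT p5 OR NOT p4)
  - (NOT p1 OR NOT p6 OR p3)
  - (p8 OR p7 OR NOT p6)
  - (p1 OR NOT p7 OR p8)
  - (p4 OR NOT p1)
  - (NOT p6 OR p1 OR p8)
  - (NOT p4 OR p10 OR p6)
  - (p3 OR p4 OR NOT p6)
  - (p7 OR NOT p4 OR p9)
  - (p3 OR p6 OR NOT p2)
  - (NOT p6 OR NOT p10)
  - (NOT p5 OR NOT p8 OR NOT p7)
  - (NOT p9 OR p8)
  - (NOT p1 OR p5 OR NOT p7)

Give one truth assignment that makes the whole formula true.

p1 = 0, p2 = 1, p3 = 0, p4 = 1, p5 = 0, p6 = 1, p7 = 1, p8 = 1, p9 = 0, p10 = 0

Set p1 = False and propagate.
The remaining clauses are satisfied by p2 = True, p3 = False, p4 = True, p5 = False, p6 = True, p7 = True, p8 = True, p9 = False, p10 = False.
Check each clause:
  1. (p8 OR p7) — p8 is true.
  2. (p7 OR NOT p10 OR p8) — p8 is true.
  3. (NOT p1 OR p6 OR p8) — p8 is true.
  4. (NOT p10 OR NOT p7 OR p2) — p2 is true.
  5. (p4 OR p7 OR p10) — p4 is true.
  6. (NOT p7 OR NOT p3 OR NOT p2) — NOT p3 is true.
  7. (NOT p3 OR NOT p6) — NOT p3 is true.
  8. (NOT p3 OR NOT p2) — NOT p3 is true.
  9. (NOT p5 OR NOT p4) — NOT p5 is true.
  10. (p3 OR NOT p6 OR NOT p1) — NOT p1 is true.
  11. (NOT p6 OR p7 OR p8) — p8 is true.
  12. (NOT p7 OR p8 OR p1) — p8 is true.
  13. (p4 OR NOT p1) — p4 is true.
  14. (p8 OR NOT p6 OR p1) — p8 is true.
  15. (p10 OR p6 OR NOT p4) — p6 is true.
  16. (NOT p6 OR p3 OR p4) — p4 is true.
  17. (p9 OR p7 OR NOT p4) — p7 is true.
  18. (p6 OR p3 OR NOT p2) — p6 is true.
  19. (NOT p10 OR NOT p6) — NOT p10 is true.
  20. (NOT p7 OR NOT p5 OR NOT p8) — NOT p5 is true.
  21. (p8 OR NOT p9) — p8 is true.
  22. (NOT p1 OR NOT p7 OR p5) — NOT p1 is true.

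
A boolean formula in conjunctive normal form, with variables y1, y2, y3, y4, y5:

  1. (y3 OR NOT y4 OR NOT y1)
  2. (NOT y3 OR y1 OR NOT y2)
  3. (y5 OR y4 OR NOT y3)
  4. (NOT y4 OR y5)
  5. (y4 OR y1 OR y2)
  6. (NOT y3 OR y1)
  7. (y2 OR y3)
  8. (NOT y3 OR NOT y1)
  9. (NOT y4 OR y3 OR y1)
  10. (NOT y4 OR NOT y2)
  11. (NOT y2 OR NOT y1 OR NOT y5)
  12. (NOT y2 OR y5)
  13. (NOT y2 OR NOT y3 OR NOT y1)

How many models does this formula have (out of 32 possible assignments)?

Satisfying assignments:
  y1=0 y2=1 y3=0 y4=0 y5=1
That's 1 in total.

1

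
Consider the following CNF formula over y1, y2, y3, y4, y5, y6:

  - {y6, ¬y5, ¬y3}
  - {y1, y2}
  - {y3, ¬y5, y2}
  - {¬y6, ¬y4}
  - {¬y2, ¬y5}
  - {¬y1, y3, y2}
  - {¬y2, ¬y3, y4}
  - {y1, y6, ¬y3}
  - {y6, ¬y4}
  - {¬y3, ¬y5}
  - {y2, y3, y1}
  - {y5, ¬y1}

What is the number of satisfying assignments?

The models are:
  y1=F y2=T y3=F y4=F y5=F y6=F
  y1=F y2=T y3=F y4=F y5=F y6=T
That's 2 in total.

2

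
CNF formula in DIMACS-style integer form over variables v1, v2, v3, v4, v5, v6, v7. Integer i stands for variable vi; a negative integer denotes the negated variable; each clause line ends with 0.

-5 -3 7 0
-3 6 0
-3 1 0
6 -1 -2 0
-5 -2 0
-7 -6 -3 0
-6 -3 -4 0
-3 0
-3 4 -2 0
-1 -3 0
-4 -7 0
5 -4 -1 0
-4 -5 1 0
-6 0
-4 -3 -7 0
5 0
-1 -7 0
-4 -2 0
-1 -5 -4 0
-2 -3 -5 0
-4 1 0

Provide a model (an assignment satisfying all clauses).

v1 = True, v2 = False, v3 = False, v4 = False, v5 = True, v6 = False, v7 = False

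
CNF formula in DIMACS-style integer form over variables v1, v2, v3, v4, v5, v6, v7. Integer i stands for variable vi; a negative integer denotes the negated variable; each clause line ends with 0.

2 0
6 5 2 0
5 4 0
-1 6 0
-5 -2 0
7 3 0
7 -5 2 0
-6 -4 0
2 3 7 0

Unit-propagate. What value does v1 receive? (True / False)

(v2) is a unit clause: v2 = True.
From (NOT v5 OR NOT v2) and v2 = True: v5 = False.
(v5 OR v4): since v5 = False, the clause reduces to (v4). v4 = True.
(NOT v4 OR NOT v6): since v4 = True, the clause reduces to (NOT v6). v6 = False.
(NOT v1 OR v6): since v6 = False, the clause reduces to (NOT v1). v1 = False.

False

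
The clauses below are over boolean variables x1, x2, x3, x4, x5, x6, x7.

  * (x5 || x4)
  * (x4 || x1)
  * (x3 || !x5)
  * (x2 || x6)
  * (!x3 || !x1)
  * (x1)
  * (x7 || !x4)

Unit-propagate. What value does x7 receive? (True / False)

True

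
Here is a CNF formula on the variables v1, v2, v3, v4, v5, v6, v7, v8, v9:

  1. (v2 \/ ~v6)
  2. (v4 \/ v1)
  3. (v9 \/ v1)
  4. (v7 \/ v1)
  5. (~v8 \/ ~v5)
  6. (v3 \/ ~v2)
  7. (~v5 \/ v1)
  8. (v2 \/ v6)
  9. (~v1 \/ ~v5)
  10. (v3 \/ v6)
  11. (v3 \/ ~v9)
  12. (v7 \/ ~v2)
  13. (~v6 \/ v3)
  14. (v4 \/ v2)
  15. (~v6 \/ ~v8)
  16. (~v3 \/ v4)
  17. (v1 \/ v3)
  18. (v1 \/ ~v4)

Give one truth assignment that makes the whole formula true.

v1=True, v2=True, v3=True, v4=True, v5=False, v6=True, v7=True, v8=False, v9=True

Check each clause:
  1. (~v6 \/ v2) — v2 is true.
  2. (v4 \/ v1) — v1 is true.
  3. (v9 \/ v1) — v9 is true.
  4. (v1 \/ v7) — v1 is true.
  5. (~v8 \/ ~v5) — ~v8 is true.
  6. (v3 \/ ~v2) — v3 is true.
  7. (v1 \/ ~v5) — v1 is true.
  8. (v2 \/ v6) — v2 is true.
  9. (~v5 \/ ~v1) — ~v5 is true.
  10. (v6 \/ v3) — v3 is true.
  11. (~v9 \/ v3) — v3 is true.
  12. (~v2 \/ v7) — v7 is true.
  13. (v3 \/ ~v6) — v3 is true.
  14. (v4 \/ v2) — v2 is true.
  15. (~v8 \/ ~v6) — ~v8 is true.
  16. (~v3 \/ v4) — v4 is true.
  17. (v1 \/ v3) — v1 is true.
  18. (v1 \/ ~v4) — v1 is true.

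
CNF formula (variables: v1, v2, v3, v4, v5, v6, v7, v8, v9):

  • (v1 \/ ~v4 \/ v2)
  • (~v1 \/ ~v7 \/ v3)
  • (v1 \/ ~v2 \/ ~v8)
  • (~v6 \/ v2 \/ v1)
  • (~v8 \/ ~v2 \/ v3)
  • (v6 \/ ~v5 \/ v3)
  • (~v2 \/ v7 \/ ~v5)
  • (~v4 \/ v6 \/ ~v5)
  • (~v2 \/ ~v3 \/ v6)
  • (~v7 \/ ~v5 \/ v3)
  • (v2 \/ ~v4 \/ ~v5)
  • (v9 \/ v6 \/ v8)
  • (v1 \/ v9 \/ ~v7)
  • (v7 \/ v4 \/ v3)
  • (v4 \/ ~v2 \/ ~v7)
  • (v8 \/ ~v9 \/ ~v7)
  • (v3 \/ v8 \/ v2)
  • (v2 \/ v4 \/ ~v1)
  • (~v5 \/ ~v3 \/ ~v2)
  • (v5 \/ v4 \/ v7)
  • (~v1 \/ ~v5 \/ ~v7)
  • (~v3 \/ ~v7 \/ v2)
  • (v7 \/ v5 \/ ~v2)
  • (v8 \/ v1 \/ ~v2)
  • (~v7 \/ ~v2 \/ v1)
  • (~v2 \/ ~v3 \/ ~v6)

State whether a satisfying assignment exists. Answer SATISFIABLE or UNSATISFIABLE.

SATISFIABLE

Set v1 = True and propagate.
Branch on v2: take v2 = False.
  then v4 is forced to True.
  then v5 is forced to False.
The remaining clauses are satisfied by v3 = True, v6 = True, v7 = False, v8 = False, v9 = True.
Every clause has at least one true literal under this assignment.
So v1=T, v2=F, v3=T, v4=T, v5=F, v6=T, v7=F, v8=F, v9=T is a satisfying assignment.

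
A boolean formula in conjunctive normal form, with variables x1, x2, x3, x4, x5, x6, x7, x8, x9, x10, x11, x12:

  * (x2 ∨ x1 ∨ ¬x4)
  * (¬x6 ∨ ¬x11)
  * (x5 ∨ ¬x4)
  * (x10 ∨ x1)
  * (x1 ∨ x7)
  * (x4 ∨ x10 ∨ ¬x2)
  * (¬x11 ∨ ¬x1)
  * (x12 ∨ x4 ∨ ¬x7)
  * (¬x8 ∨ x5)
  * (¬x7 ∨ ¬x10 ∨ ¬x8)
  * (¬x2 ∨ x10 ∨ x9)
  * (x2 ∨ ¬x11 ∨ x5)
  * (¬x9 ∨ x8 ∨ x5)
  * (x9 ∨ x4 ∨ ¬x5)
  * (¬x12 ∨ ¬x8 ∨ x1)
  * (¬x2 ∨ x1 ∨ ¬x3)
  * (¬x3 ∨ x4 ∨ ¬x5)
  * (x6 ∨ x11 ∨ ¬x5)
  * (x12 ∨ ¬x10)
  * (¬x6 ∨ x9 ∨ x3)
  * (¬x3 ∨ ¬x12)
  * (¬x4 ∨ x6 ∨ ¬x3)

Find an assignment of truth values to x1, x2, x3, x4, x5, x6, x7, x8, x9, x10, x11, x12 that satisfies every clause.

Try x1 = True.
  then x11 is forced to False.
The remaining clauses are satisfied by x2 = False, x3 = False, x4 = False, x5 = True, x6 = True, x7 = False, x8 = False, x9 = True, x10 = False, x12 = False.

x1=T, x2=F, x3=F, x4=F, x5=T, x6=T, x7=F, x8=F, x9=T, x10=F, x11=F, x12=F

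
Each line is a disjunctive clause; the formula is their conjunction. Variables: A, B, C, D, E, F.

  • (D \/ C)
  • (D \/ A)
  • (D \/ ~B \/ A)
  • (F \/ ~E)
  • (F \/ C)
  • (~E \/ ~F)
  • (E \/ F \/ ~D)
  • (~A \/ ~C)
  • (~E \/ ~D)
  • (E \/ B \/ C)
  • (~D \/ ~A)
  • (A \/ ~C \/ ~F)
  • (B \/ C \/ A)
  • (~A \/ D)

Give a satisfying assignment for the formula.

A = F, B = T, C = F, D = T, E = F, F = T

Try A = False.
  then D is forced to True.
  then E is forced to False.
  then F is forced to True.
  then C is forced to False.
  then B is forced to True.
Every clause has at least one true literal under this assignment.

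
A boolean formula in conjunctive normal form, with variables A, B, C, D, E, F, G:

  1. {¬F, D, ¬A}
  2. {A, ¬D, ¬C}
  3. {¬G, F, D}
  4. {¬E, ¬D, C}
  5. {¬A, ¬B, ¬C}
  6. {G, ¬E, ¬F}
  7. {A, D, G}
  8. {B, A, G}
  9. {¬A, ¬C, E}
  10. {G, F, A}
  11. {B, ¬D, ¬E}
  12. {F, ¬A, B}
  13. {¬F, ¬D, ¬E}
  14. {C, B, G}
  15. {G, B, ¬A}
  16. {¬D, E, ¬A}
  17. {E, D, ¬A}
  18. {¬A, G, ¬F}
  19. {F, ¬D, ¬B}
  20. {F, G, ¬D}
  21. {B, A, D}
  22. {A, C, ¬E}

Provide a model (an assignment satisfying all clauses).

Try A = False.
Branch on B: take B = False.
  then G is forced to True.
  then D is forced to True.
  then C is forced to False.
  then E is forced to False.
F is now unconstrained; take F = True.
Every clause has at least one true literal under this assignment.

A=F  B=F  C=F  D=T  E=F  F=T  G=T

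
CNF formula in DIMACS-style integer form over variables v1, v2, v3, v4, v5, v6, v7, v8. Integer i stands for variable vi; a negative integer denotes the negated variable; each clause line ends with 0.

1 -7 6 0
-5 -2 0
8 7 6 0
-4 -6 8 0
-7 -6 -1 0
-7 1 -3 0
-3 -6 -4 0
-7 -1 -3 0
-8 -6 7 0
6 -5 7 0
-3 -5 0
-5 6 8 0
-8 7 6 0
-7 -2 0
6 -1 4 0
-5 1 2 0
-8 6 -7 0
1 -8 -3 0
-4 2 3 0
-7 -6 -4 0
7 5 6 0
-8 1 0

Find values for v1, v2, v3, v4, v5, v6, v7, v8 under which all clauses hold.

v1 = True, v2 = True, v3 = True, v4 = False, v5 = False, v6 = True, v7 = False, v8 = False

Branch on v1: take v1 = True.
For the remaining variables, v2 = True, v3 = True, v4 = False, v5 = False, v6 = True, v7 = False, v8 = False works.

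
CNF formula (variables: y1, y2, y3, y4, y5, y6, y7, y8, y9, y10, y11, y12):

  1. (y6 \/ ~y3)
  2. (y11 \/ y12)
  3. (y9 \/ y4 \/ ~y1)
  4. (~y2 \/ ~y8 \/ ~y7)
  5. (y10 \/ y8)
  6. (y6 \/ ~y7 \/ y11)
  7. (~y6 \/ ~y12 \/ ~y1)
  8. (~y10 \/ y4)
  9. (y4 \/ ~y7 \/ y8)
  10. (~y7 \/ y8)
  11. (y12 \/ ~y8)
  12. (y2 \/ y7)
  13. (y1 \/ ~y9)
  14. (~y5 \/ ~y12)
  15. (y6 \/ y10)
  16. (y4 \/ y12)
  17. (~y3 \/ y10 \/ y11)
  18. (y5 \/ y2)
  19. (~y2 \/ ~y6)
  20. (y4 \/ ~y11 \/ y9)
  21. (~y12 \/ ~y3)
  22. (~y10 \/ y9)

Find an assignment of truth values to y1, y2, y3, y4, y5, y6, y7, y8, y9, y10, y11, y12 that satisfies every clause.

Pure literal: y3 appears only negated; assign y3 = False.
y4 occurs only positively in the remaining clauses — set y4 = True.
Set y1 = True and propagate.
Try y2 = True.
  then y6 is forced to False.
  then y10 is forced to True.
  then y9 is forced to True.
Branch on y5: take y5 = True.
  then y12 is forced to False.
  then y11 is forced to True.
  then y8 is forced to False.
  then y7 is forced to False.
Every clause has at least one true literal under this assignment.
Check each clause:
  1. (y6 \/ ~y3) — ~y3 is true.
  2. (y11 \/ y12) — y11 is true.
  3. (y4 \/ ~y1 \/ y9) — y9 is true.
  4. (~y8 \/ ~y2 \/ ~y7) — ~y8 is true.
  5. (y10 \/ y8) — y10 is true.
  6. (~y7 \/ y6 \/ y11) — ~y7 is true.
  7. (~y12 \/ ~y1 \/ ~y6) — ~y6 is true.
  8. (y4 \/ ~y10) — y4 is true.
  9. (y4 \/ ~y7 \/ y8) — ~y7 is true.
  10. (y8 \/ ~y7) — ~y7 is true.
  11. (y12 \/ ~y8) — ~y8 is true.
  12. (y2 \/ y7) — y2 is true.
  13. (y1 \/ ~y9) — y1 is true.
  14. (~y12 \/ ~y5) — ~y12 is true.
  15. (y6 \/ y10) — y10 is true.
  16. (y12 \/ y4) — y4 is true.
  17. (~y3 \/ y10 \/ y11) — y10 is true.
  18. (y5 \/ y2) — y2 is true.
  19. (~y6 \/ ~y2) — ~y6 is true.
  20. (y9 \/ y4 \/ ~y11) — y9 is true.
  21. (~y3 \/ ~y12) — ~y12 is true.
  22. (y9 \/ ~y10) — y9 is true.

y1=T  y2=T  y3=F  y4=T  y5=T  y6=F  y7=F  y8=F  y9=T  y10=T  y11=T  y12=F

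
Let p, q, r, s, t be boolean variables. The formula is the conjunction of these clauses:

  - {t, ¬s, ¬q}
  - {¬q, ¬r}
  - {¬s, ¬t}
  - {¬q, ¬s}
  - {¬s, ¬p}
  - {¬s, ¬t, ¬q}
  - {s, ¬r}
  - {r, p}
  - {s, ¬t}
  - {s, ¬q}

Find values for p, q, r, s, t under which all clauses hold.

p=True, q=False, r=False, s=False, t=False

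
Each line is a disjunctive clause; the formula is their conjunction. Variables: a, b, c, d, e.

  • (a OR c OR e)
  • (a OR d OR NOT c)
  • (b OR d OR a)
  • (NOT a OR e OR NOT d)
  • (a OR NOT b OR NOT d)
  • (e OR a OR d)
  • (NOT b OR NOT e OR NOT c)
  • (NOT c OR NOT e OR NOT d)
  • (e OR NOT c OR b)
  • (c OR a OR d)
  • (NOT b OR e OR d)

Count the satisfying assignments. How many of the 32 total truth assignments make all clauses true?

7

Case analysis on d and a:
  d=1, a=1: remaining (b,c,e) ∈ {(0,0,1); (1,0,1)} — 2.
  d=1, a=0: remaining (b,c,e) ∈ {(0,0,1)} — 1.
  d=0, a=1: remaining (b,c,e) ∈ {(0,0,0); (0,0,1); (0,1,1); (1,0,1)} — 4.
  d=0, a=0: a clause becomes empty — 0.
Total: 2 + 1 + 4 + 0 = 7.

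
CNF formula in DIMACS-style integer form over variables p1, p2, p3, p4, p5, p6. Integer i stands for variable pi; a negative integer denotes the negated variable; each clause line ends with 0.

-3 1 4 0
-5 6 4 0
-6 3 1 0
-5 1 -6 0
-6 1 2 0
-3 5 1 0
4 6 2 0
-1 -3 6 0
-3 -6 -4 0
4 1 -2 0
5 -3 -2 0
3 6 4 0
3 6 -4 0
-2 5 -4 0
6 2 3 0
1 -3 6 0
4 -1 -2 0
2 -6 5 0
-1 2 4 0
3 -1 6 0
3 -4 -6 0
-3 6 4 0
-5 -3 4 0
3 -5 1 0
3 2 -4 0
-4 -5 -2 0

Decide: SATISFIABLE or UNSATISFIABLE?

UNSATISFIABLE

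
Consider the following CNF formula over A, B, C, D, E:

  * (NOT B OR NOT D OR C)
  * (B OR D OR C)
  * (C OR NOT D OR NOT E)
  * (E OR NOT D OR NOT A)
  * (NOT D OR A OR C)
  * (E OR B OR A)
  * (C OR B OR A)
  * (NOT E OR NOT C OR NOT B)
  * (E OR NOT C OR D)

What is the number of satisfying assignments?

9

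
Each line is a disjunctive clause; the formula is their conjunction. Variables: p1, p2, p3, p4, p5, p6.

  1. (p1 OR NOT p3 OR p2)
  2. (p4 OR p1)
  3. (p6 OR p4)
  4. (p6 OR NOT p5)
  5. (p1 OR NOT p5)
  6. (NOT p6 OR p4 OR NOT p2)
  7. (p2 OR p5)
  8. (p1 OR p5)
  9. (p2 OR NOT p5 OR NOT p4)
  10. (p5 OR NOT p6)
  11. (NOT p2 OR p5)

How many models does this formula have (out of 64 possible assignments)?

4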